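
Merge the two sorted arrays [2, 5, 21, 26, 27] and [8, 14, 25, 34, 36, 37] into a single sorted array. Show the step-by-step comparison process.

Merging process:

Compare 2 vs 8: take 2 from left. Merged: [2]
Compare 5 vs 8: take 5 from left. Merged: [2, 5]
Compare 21 vs 8: take 8 from right. Merged: [2, 5, 8]
Compare 21 vs 14: take 14 from right. Merged: [2, 5, 8, 14]
Compare 21 vs 25: take 21 from left. Merged: [2, 5, 8, 14, 21]
Compare 26 vs 25: take 25 from right. Merged: [2, 5, 8, 14, 21, 25]
Compare 26 vs 34: take 26 from left. Merged: [2, 5, 8, 14, 21, 25, 26]
Compare 27 vs 34: take 27 from left. Merged: [2, 5, 8, 14, 21, 25, 26, 27]
Append remaining from right: [34, 36, 37]. Merged: [2, 5, 8, 14, 21, 25, 26, 27, 34, 36, 37]

Final merged array: [2, 5, 8, 14, 21, 25, 26, 27, 34, 36, 37]
Total comparisons: 8

The merged array is [2, 5, 8, 14, 21, 25, 26, 27, 34, 36, 37], requiring 8 comparisons. The merge step runs in O(n) time where n is the total number of elements.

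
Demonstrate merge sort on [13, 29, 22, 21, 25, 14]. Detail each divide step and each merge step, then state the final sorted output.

Merge sort trace:

Split: [13, 29, 22, 21, 25, 14] -> [13, 29, 22] and [21, 25, 14]
  Split: [13, 29, 22] -> [13] and [29, 22]
    Split: [29, 22] -> [29] and [22]
    Merge: [29] + [22] -> [22, 29]
  Merge: [13] + [22, 29] -> [13, 22, 29]
  Split: [21, 25, 14] -> [21] and [25, 14]
    Split: [25, 14] -> [25] and [14]
    Merge: [25] + [14] -> [14, 25]
  Merge: [21] + [14, 25] -> [14, 21, 25]
Merge: [13, 22, 29] + [14, 21, 25] -> [13, 14, 21, 22, 25, 29]

Final sorted array: [13, 14, 21, 22, 25, 29]

The merge sort proceeds by recursively splitting the array and merging sorted halves.
After all merges, the sorted array is [13, 14, 21, 22, 25, 29].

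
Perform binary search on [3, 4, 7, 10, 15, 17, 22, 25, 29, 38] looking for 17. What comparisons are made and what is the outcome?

Binary search for 17 in [3, 4, 7, 10, 15, 17, 22, 25, 29, 38]:

lo=0, hi=9, mid=4, arr[mid]=15 -> 15 < 17, search right half
lo=5, hi=9, mid=7, arr[mid]=25 -> 25 > 17, search left half
lo=5, hi=6, mid=5, arr[mid]=17 -> Found target at index 5!

Binary search finds 17 at index 5 after 3 comparisons. The search repeatedly halves the search space by comparing with the middle element.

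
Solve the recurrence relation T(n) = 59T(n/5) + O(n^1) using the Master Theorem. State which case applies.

Master Theorem for T(n) = 59T(n/5) + O(n^1):

a = 59, b = 5, c = 1
log_b(a) = log_5(59) = 2.5335

Case 1: c = 1 < log_5(59) = 2.5335
T(n) = O(n^(log_5 59))

For T(n) = 59T(n/5) + O(n^1): log_5(59) = 2.5335. This is Case 1 of the Master Theorem (c < log_b(a), work dominated by leaves), giving O(n^(log_5 59)).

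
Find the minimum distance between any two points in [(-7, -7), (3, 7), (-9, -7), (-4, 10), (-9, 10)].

Computing all pairwise distances among 5 points:

d((-7, -7), (3, 7)) = 17.2047
d((-7, -7), (-9, -7)) = 2.0 <-- minimum
d((-7, -7), (-4, 10)) = 17.2627
d((-7, -7), (-9, 10)) = 17.1172
d((3, 7), (-9, -7)) = 18.4391
d((3, 7), (-4, 10)) = 7.6158
d((3, 7), (-9, 10)) = 12.3693
d((-9, -7), (-4, 10)) = 17.72
d((-9, -7), (-9, 10)) = 17.0
d((-4, 10), (-9, 10)) = 5.0

Closest pair: (-7, -7) and (-9, -7) with distance 2.0

The closest pair is (-7, -7) and (-9, -7) with Euclidean distance 2.0. For 5 points, brute-force pairwise comparison is shown above. For large n, the divide-and-conquer algorithm (sort by x, recurse on halves, check the dividing strip) achieves O(n log n).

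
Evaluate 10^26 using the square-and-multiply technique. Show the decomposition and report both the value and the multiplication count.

Computing 10^26 by squaring (build up from 10^1; each line after the first costs one multiplication):

10^1 = 10
10^2 = (10^1)^2 = 10^2 = 100
10^3 = 10 * 10^2 = 10 * 100 = 1000
10^6 = (10^3)^2 = 1000^2 = 1000000
10^12 = (10^6)^2 = 1000000^2 = 1000000000000
10^13 = 10 * 10^12 = 10 * 1000000000000 = 10000000000000
10^26 = (10^13)^2 = 10000000000000^2 = 100000000000000000000000000

Result: 100000000000000000000000000
Multiplications needed: 6 (6 lines after 10^1)

10^26 = 100000000000000000000000000. Using exponentiation by squaring, this requires 6 multiplications. The key idea: if the exponent is even, square the half-power; if odd, multiply by the base once.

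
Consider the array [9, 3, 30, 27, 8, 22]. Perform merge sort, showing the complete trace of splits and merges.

Merge sort trace:

Split: [9, 3, 30, 27, 8, 22] -> [9, 3, 30] and [27, 8, 22]
  Split: [9, 3, 30] -> [9] and [3, 30]
    Split: [3, 30] -> [3] and [30]
    Merge: [3] + [30] -> [3, 30]
  Merge: [9] + [3, 30] -> [3, 9, 30]
  Split: [27, 8, 22] -> [27] and [8, 22]
    Split: [8, 22] -> [8] and [22]
    Merge: [8] + [22] -> [8, 22]
  Merge: [27] + [8, 22] -> [8, 22, 27]
Merge: [3, 9, 30] + [8, 22, 27] -> [3, 8, 9, 22, 27, 30]

Final sorted array: [3, 8, 9, 22, 27, 30]

The merge sort proceeds by recursively splitting the array and merging sorted halves.
After all merges, the sorted array is [3, 8, 9, 22, 27, 30].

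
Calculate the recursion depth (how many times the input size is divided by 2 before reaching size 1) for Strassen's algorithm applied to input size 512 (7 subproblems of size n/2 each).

For divide and conquer with division factor 2:

Problem sizes at each level:
Level 0: 512
Level 1: 256
Level 2: 128
Level 3: 64
Level 4: 32
Level 5: 16
Level 6: 8
Level 7: 4
Level 8: 2
Level 9: 1

The root is level 0 and the size-1 base case is level 9 (the tree spans levels 0 through 9, i.e. 10 levels counting the root), so the depth is the number of divisions: log_2(512) = 9

The recursion tree depth is log_2(512) = 9. At each level, the problem size is divided by 2, so it takes 9 divisions to reduce to a base case of size 1. The algorithm makes 7 recursive calls at each level.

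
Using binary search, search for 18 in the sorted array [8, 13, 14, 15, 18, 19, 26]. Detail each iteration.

Binary search for 18 in [8, 13, 14, 15, 18, 19, 26]:

lo=0, hi=6, mid=3, arr[mid]=15 -> 15 < 18, search right half
lo=4, hi=6, mid=5, arr[mid]=19 -> 19 > 18, search left half
lo=4, hi=4, mid=4, arr[mid]=18 -> Found target at index 4!

Binary search finds 18 at index 4 after 3 comparisons. The search repeatedly halves the search space by comparing with the middle element.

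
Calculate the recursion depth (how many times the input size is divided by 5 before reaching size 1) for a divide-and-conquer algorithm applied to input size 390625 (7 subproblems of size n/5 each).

For divide and conquer with division factor 5:

Problem sizes at each level:
Level 0: 390625
Level 1: 78125
Level 2: 15625
Level 3: 3125
Level 4: 625
Level 5: 125
Level 6: 25
Level 7: 5
Level 8: 1

The root is level 0 and the size-1 base case is level 8 (the tree spans levels 0 through 8, i.e. 9 levels counting the root), so the depth is the number of divisions: log_5(390625) = 8

The recursion tree depth is log_5(390625) = 8. At each level, the problem size is divided by 5, so it takes 8 divisions to reduce to a base case of size 1. The algorithm makes 7 recursive calls at each level.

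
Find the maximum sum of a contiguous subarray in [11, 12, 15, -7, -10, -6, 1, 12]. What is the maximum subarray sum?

Using Kadane's algorithm on [11, 12, 15, -7, -10, -6, 1, 12]:

Scanning through the array:
Position 1 (value 12): max_ending_here = 23, max_so_far = 23
Position 2 (value 15): max_ending_here = 38, max_so_far = 38
Position 3 (value -7): max_ending_here = 31, max_so_far = 38
Position 4 (value -10): max_ending_here = 21, max_so_far = 38
Position 5 (value -6): max_ending_here = 15, max_so_far = 38
Position 6 (value 1): max_ending_here = 16, max_so_far = 38
Position 7 (value 12): max_ending_here = 28, max_so_far = 38

Maximum subarray: [11, 12, 15]
Maximum sum: 38

The maximum subarray is [11, 12, 15] with sum 38. This subarray runs from index 0 to index 2.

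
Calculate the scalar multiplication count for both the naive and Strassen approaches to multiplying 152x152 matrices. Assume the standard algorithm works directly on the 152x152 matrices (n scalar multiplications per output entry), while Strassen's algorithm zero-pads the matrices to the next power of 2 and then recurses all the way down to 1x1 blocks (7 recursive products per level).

Matrix multiplication for 152x152 matrices:

Strassen's algorithm requires power-of-2 dimensions. Pad 152x152 to 256x256 (next power of 2).

Standard algorithm: 152^3 = 3511808 multiplications
Strassen's algorithm: 7^(log2(256)) = 7^8 = 5764801 multiplications
Difference: 3511808 - 5764801 = -2252993 (Strassen uses MORE here due to padding overhead — for small or just-over-power-of-2 n, padding can outweigh the per-level savings)

Standard: 3511808 multiplications (152^3). Strassen: 5764801 multiplications (7^8, after padding to 256x256). Strassen reduces 8 recursive multiplications to 7 at each level.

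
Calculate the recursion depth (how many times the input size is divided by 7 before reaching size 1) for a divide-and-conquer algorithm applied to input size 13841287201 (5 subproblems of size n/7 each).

For divide and conquer with division factor 7:

Problem sizes at each level:
Level 0: 13841287201
Level 1: 1977326743
Level 2: 282475249
Level 3: 40353607
Level 4: 5764801
Level 5: 823543
Level 6: 117649
Level 7: 16807
Level 8: 2401
Level 9: 343
Level 10: 49
Level 11: 7
Level 12: 1

The root is level 0 and the size-1 base case is level 12 (the tree spans levels 0 through 12, i.e. 13 levels counting the root), so the depth is the number of divisions: log_7(13841287201) = 12

The recursion tree depth is log_7(13841287201) = 12. At each level, the problem size is divided by 7, so it takes 12 divisions to reduce to a base case of size 1. The algorithm makes 5 recursive calls at each level.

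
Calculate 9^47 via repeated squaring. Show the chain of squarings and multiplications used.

Computing 9^47 by squaring (build up from 9^1; each line after the first costs one multiplication):

9^1 = 9
9^2 = (9^1)^2 = 9^2 = 81
9^4 = (9^2)^2 = 81^2 = 6561
9^5 = 9 * 9^4 = 9 * 6561 = 59049
9^10 = (9^5)^2 = 59049^2 = 3486784401
9^11 = 9 * 9^10 = 9 * 3486784401 = 31381059609
9^22 = (9^11)^2 = 31381059609^2 = 984770902183611232881
9^23 = 9 * 9^22 = 9 * 984770902183611232881 = 8862938119652501095929
9^46 = (9^23)^2 = 8862938119652501095929^2 = 78551672112789411833022577315290546060373041
9^47 = 9 * 9^46 = 9 * 78551672112789411833022577315290546060373041 = 706965049015104706497203195837614914543357369

Result: 706965049015104706497203195837614914543357369
Multiplications needed: 9 (9 lines after 9^1)

9^47 = 706965049015104706497203195837614914543357369. Using exponentiation by squaring, this requires 9 multiplications. The key idea: if the exponent is even, square the half-power; if odd, multiply by the base once.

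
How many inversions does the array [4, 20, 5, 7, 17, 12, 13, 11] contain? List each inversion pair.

Finding inversions in [4, 20, 5, 7, 17, 12, 13, 11]:

(1, 2): arr[1]=20 > arr[2]=5
(1, 3): arr[1]=20 > arr[3]=7
(1, 4): arr[1]=20 > arr[4]=17
(1, 5): arr[1]=20 > arr[5]=12
(1, 6): arr[1]=20 > arr[6]=13
(1, 7): arr[1]=20 > arr[7]=11
(4, 5): arr[4]=17 > arr[5]=12
(4, 6): arr[4]=17 > arr[6]=13
(4, 7): arr[4]=17 > arr[7]=11
(5, 7): arr[5]=12 > arr[7]=11
(6, 7): arr[6]=13 > arr[7]=11

Total inversions: 11

The array has 11 inversion(s): (1,2), (1,3), (1,4), (1,5), (1,6), (1,7), (4,5), (4,6), (4,7), (5,7), (6,7). Each pair (i,j) satisfies i < j and arr[i] > arr[j].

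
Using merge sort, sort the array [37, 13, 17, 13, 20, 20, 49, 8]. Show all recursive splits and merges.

Merge sort trace:

Split: [37, 13, 17, 13, 20, 20, 49, 8] -> [37, 13, 17, 13] and [20, 20, 49, 8]
  Split: [37, 13, 17, 13] -> [37, 13] and [17, 13]
    Split: [37, 13] -> [37] and [13]
    Merge: [37] + [13] -> [13, 37]
    Split: [17, 13] -> [17] and [13]
    Merge: [17] + [13] -> [13, 17]
  Merge: [13, 37] + [13, 17] -> [13, 13, 17, 37]
  Split: [20, 20, 49, 8] -> [20, 20] and [49, 8]
    Split: [20, 20] -> [20] and [20]
    Merge: [20] + [20] -> [20, 20]
    Split: [49, 8] -> [49] and [8]
    Merge: [49] + [8] -> [8, 49]
  Merge: [20, 20] + [8, 49] -> [8, 20, 20, 49]
Merge: [13, 13, 17, 37] + [8, 20, 20, 49] -> [8, 13, 13, 17, 20, 20, 37, 49]

Final sorted array: [8, 13, 13, 17, 20, 20, 37, 49]

The merge sort proceeds by recursively splitting the array and merging sorted halves.
After all merges, the sorted array is [8, 13, 13, 17, 20, 20, 37, 49].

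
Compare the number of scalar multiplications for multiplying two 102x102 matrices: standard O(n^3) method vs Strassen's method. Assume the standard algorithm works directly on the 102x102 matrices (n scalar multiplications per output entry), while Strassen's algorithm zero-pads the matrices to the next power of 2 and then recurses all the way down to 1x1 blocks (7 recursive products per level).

Matrix multiplication for 102x102 matrices:

Strassen's algorithm requires power-of-2 dimensions. Pad 102x102 to 128x128 (next power of 2).

Standard algorithm: 102^3 = 1061208 multiplications
Strassen's algorithm: 7^(log2(128)) = 7^7 = 823543 multiplications
Savings: 1061208 - 823543 = 237665 multiplications

Standard: 1061208 multiplications (102^3). Strassen: 823543 multiplications (7^7, after padding to 128x128). Strassen reduces 8 recursive multiplications to 7 at each level.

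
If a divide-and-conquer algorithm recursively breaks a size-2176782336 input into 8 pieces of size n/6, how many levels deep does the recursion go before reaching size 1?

For divide and conquer with division factor 6:

Problem sizes at each level:
Level 0: 2176782336
Level 1: 362797056
Level 2: 60466176
Level 3: 10077696
Level 4: 1679616
Level 5: 279936
Level 6: 46656
Level 7: 7776
Level 8: 1296
Level 9: 216
Level 10: 36
Level 11: 6
Level 12: 1

The root is level 0 and the size-1 base case is level 12 (the tree spans levels 0 through 12, i.e. 13 levels counting the root), so the depth is the number of divisions: log_6(2176782336) = 12

The recursion tree depth is log_6(2176782336) = 12. At each level, the problem size is divided by 6, so it takes 12 divisions to reduce to a base case of size 1. The algorithm makes 8 recursive calls at each level.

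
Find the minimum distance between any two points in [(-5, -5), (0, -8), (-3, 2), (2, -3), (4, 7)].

Computing all pairwise distances among 5 points:

d((-5, -5), (0, -8)) = 5.831
d((-5, -5), (-3, 2)) = 7.2801
d((-5, -5), (2, -3)) = 7.2801
d((-5, -5), (4, 7)) = 15.0
d((0, -8), (-3, 2)) = 10.4403
d((0, -8), (2, -3)) = 5.3852 <-- minimum
d((0, -8), (4, 7)) = 15.5242
d((-3, 2), (2, -3)) = 7.0711
d((-3, 2), (4, 7)) = 8.6023
d((2, -3), (4, 7)) = 10.198

Closest pair: (0, -8) and (2, -3) with distance 5.3852

The closest pair is (0, -8) and (2, -3) with Euclidean distance 5.3852. For 5 points, brute-force pairwise comparison is shown above. For large n, the divide-and-conquer algorithm (sort by x, recurse on halves, check the dividing strip) achieves O(n log n).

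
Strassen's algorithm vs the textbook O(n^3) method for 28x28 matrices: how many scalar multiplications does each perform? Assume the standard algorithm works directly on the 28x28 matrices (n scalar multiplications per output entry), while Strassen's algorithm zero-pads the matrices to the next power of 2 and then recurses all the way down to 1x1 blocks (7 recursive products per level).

Matrix multiplication for 28x28 matrices:

Strassen's algorithm requires power-of-2 dimensions. Pad 28x28 to 32x32 (next power of 2).

Standard algorithm: 28^3 = 21952 multiplications
Strassen's algorithm: 7^(log2(32)) = 7^5 = 16807 multiplications
Savings: 21952 - 16807 = 5145 multiplications

Standard: 21952 multiplications (28^3). Strassen: 16807 multiplications (7^5, after padding to 32x32). Strassen reduces 8 recursive multiplications to 7 at each level.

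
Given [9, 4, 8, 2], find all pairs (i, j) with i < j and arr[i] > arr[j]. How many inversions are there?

Finding inversions in [9, 4, 8, 2]:

(0, 1): arr[0]=9 > arr[1]=4
(0, 2): arr[0]=9 > arr[2]=8
(0, 3): arr[0]=9 > arr[3]=2
(1, 3): arr[1]=4 > arr[3]=2
(2, 3): arr[2]=8 > arr[3]=2

Total inversions: 5

The array has 5 inversion(s): (0,1), (0,2), (0,3), (1,3), (2,3). Each pair (i,j) satisfies i < j and arr[i] > arr[j].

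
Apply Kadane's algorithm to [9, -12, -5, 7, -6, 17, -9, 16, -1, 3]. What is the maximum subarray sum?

Using Kadane's algorithm on [9, -12, -5, 7, -6, 17, -9, 16, -1, 3]:

Scanning through the array:
Position 1 (value -12): max_ending_here = -3, max_so_far = 9
Position 2 (value -5): max_ending_here = -5, max_so_far = 9
Position 3 (value 7): max_ending_here = 7, max_so_far = 9
Position 4 (value -6): max_ending_here = 1, max_so_far = 9
Position 5 (value 17): max_ending_here = 18, max_so_far = 18
Position 6 (value -9): max_ending_here = 9, max_so_far = 18
Position 7 (value 16): max_ending_here = 25, max_so_far = 25
Position 8 (value -1): max_ending_here = 24, max_so_far = 25
Position 9 (value 3): max_ending_here = 27, max_so_far = 27

Maximum subarray: [7, -6, 17, -9, 16, -1, 3]
Maximum sum: 27

The maximum subarray is [7, -6, 17, -9, 16, -1, 3] with sum 27. This subarray runs from index 3 to index 9.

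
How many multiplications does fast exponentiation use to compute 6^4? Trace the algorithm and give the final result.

Computing 6^4 by squaring (build up from 6^1; each line after the first costs one multiplication):

6^1 = 6
6^2 = (6^1)^2 = 6^2 = 36
6^4 = (6^2)^2 = 36^2 = 1296

Result: 1296
Multiplications needed: 2 (2 lines after 6^1)

6^4 = 1296. Using exponentiation by squaring, this requires 2 multiplications. The key idea: if the exponent is even, square the half-power; if odd, multiply by the base once.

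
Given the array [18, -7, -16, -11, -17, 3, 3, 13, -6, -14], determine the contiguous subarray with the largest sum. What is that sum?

Using Kadane's algorithm on [18, -7, -16, -11, -17, 3, 3, 13, -6, -14]:

Scanning through the array:
Position 1 (value -7): max_ending_here = 11, max_so_far = 18
Position 2 (value -16): max_ending_here = -5, max_so_far = 18
Position 3 (value -11): max_ending_here = -11, max_so_far = 18
Position 4 (value -17): max_ending_here = -17, max_so_far = 18
Position 5 (value 3): max_ending_here = 3, max_so_far = 18
Position 6 (value 3): max_ending_here = 6, max_so_far = 18
Position 7 (value 13): max_ending_here = 19, max_so_far = 19
Position 8 (value -6): max_ending_here = 13, max_so_far = 19
Position 9 (value -14): max_ending_here = -1, max_so_far = 19

Maximum subarray: [3, 3, 13]
Maximum sum: 19

The maximum subarray is [3, 3, 13] with sum 19. This subarray runs from index 5 to index 7.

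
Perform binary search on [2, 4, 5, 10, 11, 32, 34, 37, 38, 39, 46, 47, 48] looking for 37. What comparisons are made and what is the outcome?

Binary search for 37 in [2, 4, 5, 10, 11, 32, 34, 37, 38, 39, 46, 47, 48]:

lo=0, hi=12, mid=6, arr[mid]=34 -> 34 < 37, search right half
lo=7, hi=12, mid=9, arr[mid]=39 -> 39 > 37, search left half
lo=7, hi=8, mid=7, arr[mid]=37 -> Found target at index 7!

Binary search finds 37 at index 7 after 3 comparisons. The search repeatedly halves the search space by comparing with the middle element.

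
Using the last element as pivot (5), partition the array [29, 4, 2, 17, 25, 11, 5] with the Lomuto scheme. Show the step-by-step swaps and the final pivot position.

Lomuto partition with pivot = 5:

Initial array: [29, 4, 2, 17, 25, 11, 5]

arr[0]=29 > 5: no swap
arr[1]=4 <= 5: swap with position 0, array becomes [4, 29, 2, 17, 25, 11, 5]
arr[2]=2 <= 5: swap with position 1, array becomes [4, 2, 29, 17, 25, 11, 5]
arr[3]=17 > 5: no swap
arr[4]=25 > 5: no swap
arr[5]=11 > 5: no swap

Place pivot at position 2: [4, 2, 5, 17, 25, 11, 29]
Pivot position: 2

After partitioning with pivot 5, the array becomes [4, 2, 5, 17, 25, 11, 29]. The pivot is placed at index 2. All elements to the left of the pivot are <= 5, and all elements to the right are > 5.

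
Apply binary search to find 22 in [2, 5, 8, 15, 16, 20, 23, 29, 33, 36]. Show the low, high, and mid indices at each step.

Binary search for 22 in [2, 5, 8, 15, 16, 20, 23, 29, 33, 36]:

lo=0, hi=9, mid=4, arr[mid]=16 -> 16 < 22, search right half
lo=5, hi=9, mid=7, arr[mid]=29 -> 29 > 22, search left half
lo=5, hi=6, mid=5, arr[mid]=20 -> 20 < 22, search right half
lo=6, hi=6, mid=6, arr[mid]=23 -> 23 > 22, search left half
lo=6 > hi=5, target 22 not found

Binary search determines that 22 is not in the array after 4 comparisons. The search space was exhausted without finding the target.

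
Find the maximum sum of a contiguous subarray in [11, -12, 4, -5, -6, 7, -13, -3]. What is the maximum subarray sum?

Using Kadane's algorithm on [11, -12, 4, -5, -6, 7, -13, -3]:

Scanning through the array:
Position 1 (value -12): max_ending_here = -1, max_so_far = 11
Position 2 (value 4): max_ending_here = 4, max_so_far = 11
Position 3 (value -5): max_ending_here = -1, max_so_far = 11
Position 4 (value -6): max_ending_here = -6, max_so_far = 11
Position 5 (value 7): max_ending_here = 7, max_so_far = 11
Position 6 (value -13): max_ending_here = -6, max_so_far = 11
Position 7 (value -3): max_ending_here = -3, max_so_far = 11

Maximum subarray: [11]
Maximum sum: 11

The maximum subarray is [11] with sum 11. This subarray runs from index 0 to index 0.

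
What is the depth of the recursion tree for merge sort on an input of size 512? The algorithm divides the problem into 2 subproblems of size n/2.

For divide and conquer with division factor 2:

Problem sizes at each level:
Level 0: 512
Level 1: 256
Level 2: 128
Level 3: 64
Level 4: 32
Level 5: 16
Level 6: 8
Level 7: 4
Level 8: 2
Level 9: 1

The root is level 0 and the size-1 base case is level 9 (the tree spans levels 0 through 9, i.e. 10 levels counting the root), so the depth is the number of divisions: log_2(512) = 9

The recursion tree depth is log_2(512) = 9. At each level, the problem size is divided by 2, so it takes 9 divisions to reduce to a base case of size 1. The algorithm makes 2 recursive calls at each level.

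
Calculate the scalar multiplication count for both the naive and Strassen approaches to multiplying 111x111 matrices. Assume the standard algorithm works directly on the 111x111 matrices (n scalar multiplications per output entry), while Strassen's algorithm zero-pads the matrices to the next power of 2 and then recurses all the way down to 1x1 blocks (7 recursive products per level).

Matrix multiplication for 111x111 matrices:

Strassen's algorithm requires power-of-2 dimensions. Pad 111x111 to 128x128 (next power of 2).

Standard algorithm: 111^3 = 1367631 multiplications
Strassen's algorithm: 7^(log2(128)) = 7^7 = 823543 multiplications
Savings: 1367631 - 823543 = 544088 multiplications

Standard: 1367631 multiplications (111^3). Strassen: 823543 multiplications (7^7, after padding to 128x128). Strassen reduces 8 recursive multiplications to 7 at each level.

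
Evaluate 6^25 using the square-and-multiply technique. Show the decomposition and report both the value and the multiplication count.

Computing 6^25 by squaring (build up from 6^1; each line after the first costs one multiplication):

6^1 = 6
6^2 = (6^1)^2 = 6^2 = 36
6^3 = 6 * 6^2 = 6 * 36 = 216
6^6 = (6^3)^2 = 216^2 = 46656
6^12 = (6^6)^2 = 46656^2 = 2176782336
6^24 = (6^12)^2 = 2176782336^2 = 4738381338321616896
6^25 = 6 * 6^24 = 6 * 4738381338321616896 = 28430288029929701376

Result: 28430288029929701376
Multiplications needed: 6 (6 lines after 6^1)

6^25 = 28430288029929701376. Using exponentiation by squaring, this requires 6 multiplications. The key idea: if the exponent is even, square the half-power; if odd, multiply by the base once.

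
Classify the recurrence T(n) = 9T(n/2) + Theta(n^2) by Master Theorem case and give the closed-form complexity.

Master Theorem for T(n) = 9T(n/2) + O(n^2):

a = 9, b = 2, c = 2
log_b(a) = log_2(9) = 3.1699

Case 1: c = 2 < log_2(9) = 3.1699
T(n) = O(n^(log_2 9))

For T(n) = 9T(n/2) + O(n^2): log_2(9) = 3.1699. This is Case 1 of the Master Theorem (c < log_b(a), work dominated by leaves), giving O(n^(log_2 9)).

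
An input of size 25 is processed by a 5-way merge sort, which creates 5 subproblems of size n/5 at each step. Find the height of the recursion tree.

For divide and conquer with division factor 5:

Problem sizes at each level:
Level 0: 25
Level 1: 5
Level 2: 1

The root is level 0 and the size-1 base case is level 2 (the tree spans levels 0 through 2, i.e. 3 levels counting the root), so the depth is the number of divisions: log_5(25) = 2

The recursion tree depth is log_5(25) = 2. At each level, the problem size is divided by 5, so it takes 2 divisions to reduce to a base case of size 1. The algorithm makes 5 recursive calls at each level.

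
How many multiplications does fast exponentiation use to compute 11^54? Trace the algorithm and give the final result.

Computing 11^54 by squaring (build up from 11^1; each line after the first costs one multiplication):

11^1 = 11
11^2 = (11^1)^2 = 11^2 = 121
11^3 = 11 * 11^2 = 11 * 121 = 1331
11^6 = (11^3)^2 = 1331^2 = 1771561
11^12 = (11^6)^2 = 1771561^2 = 3138428376721
11^13 = 11 * 11^12 = 11 * 3138428376721 = 34522712143931
11^26 = (11^13)^2 = 34522712143931^2 = 1191817653772720942460132761
11^27 = 11 * 11^26 = 11 * 1191817653772720942460132761 = 13109994191499930367061460371
11^54 = (11^27)^2 = 13109994191499930367061460371^2 = 171871947701161912897410416779483616222663749691203457641

Result: 171871947701161912897410416779483616222663749691203457641
Multiplications needed: 8 (8 lines after 11^1)

11^54 = 171871947701161912897410416779483616222663749691203457641. Using exponentiation by squaring, this requires 8 multiplications. The key idea: if the exponent is even, square the half-power; if odd, multiply by the base once.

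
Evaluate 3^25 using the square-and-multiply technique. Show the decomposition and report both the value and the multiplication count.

Computing 3^25 by squaring (build up from 3^1; each line after the first costs one multiplication):

3^1 = 3
3^2 = (3^1)^2 = 3^2 = 9
3^3 = 3 * 3^2 = 3 * 9 = 27
3^6 = (3^3)^2 = 27^2 = 729
3^12 = (3^6)^2 = 729^2 = 531441
3^24 = (3^12)^2 = 531441^2 = 282429536481
3^25 = 3 * 3^24 = 3 * 282429536481 = 847288609443

Result: 847288609443
Multiplications needed: 6 (6 lines after 3^1)

3^25 = 847288609443. Using exponentiation by squaring, this requires 6 multiplications. The key idea: if the exponent is even, square the half-power; if odd, multiply by the base once.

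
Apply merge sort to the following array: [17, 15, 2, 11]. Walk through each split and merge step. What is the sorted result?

Merge sort trace:

Split: [17, 15, 2, 11] -> [17, 15] and [2, 11]
  Split: [17, 15] -> [17] and [15]
  Merge: [17] + [15] -> [15, 17]
  Split: [2, 11] -> [2] and [11]
  Merge: [2] + [11] -> [2, 11]
Merge: [15, 17] + [2, 11] -> [2, 11, 15, 17]

Final sorted array: [2, 11, 15, 17]

The merge sort proceeds by recursively splitting the array and merging sorted halves.
After all merges, the sorted array is [2, 11, 15, 17].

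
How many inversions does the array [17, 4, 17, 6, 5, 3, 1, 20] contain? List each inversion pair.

Finding inversions in [17, 4, 17, 6, 5, 3, 1, 20]:

(0, 1): arr[0]=17 > arr[1]=4
(0, 3): arr[0]=17 > arr[3]=6
(0, 4): arr[0]=17 > arr[4]=5
(0, 5): arr[0]=17 > arr[5]=3
(0, 6): arr[0]=17 > arr[6]=1
(1, 5): arr[1]=4 > arr[5]=3
(1, 6): arr[1]=4 > arr[6]=1
(2, 3): arr[2]=17 > arr[3]=6
(2, 4): arr[2]=17 > arr[4]=5
(2, 5): arr[2]=17 > arr[5]=3
(2, 6): arr[2]=17 > arr[6]=1
(3, 4): arr[3]=6 > arr[4]=5
(3, 5): arr[3]=6 > arr[5]=3
(3, 6): arr[3]=6 > arr[6]=1
(4, 5): arr[4]=5 > arr[5]=3
(4, 6): arr[4]=5 > arr[6]=1
(5, 6): arr[5]=3 > arr[6]=1

Total inversions: 17

The array has 17 inversion(s): (0,1), (0,3), (0,4), (0,5), (0,6), (1,5), (1,6), (2,3), (2,4), (2,5), (2,6), (3,4), (3,5), (3,6), (4,5), (4,6), (5,6). Each pair (i,j) satisfies i < j and arr[i] > arr[j].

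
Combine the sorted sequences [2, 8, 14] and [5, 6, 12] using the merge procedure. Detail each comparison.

Merging process:

Compare 2 vs 5: take 2 from left. Merged: [2]
Compare 8 vs 5: take 5 from right. Merged: [2, 5]
Compare 8 vs 6: take 6 from right. Merged: [2, 5, 6]
Compare 8 vs 12: take 8 from left. Merged: [2, 5, 6, 8]
Compare 14 vs 12: take 12 from right. Merged: [2, 5, 6, 8, 12]
Append remaining from left: [14]. Merged: [2, 5, 6, 8, 12, 14]

Final merged array: [2, 5, 6, 8, 12, 14]
Total comparisons: 5

The merged array is [2, 5, 6, 8, 12, 14], requiring 5 comparisons. The merge step runs in O(n) time where n is the total number of elements.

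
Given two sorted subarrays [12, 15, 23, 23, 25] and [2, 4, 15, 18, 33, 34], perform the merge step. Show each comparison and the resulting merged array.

Merging process:

Compare 12 vs 2: take 2 from right. Merged: [2]
Compare 12 vs 4: take 4 from right. Merged: [2, 4]
Compare 12 vs 15: take 12 from left. Merged: [2, 4, 12]
Compare 15 vs 15: take 15 from left. Merged: [2, 4, 12, 15]
Compare 23 vs 15: take 15 from right. Merged: [2, 4, 12, 15, 15]
Compare 23 vs 18: take 18 from right. Merged: [2, 4, 12, 15, 15, 18]
Compare 23 vs 33: take 23 from left. Merged: [2, 4, 12, 15, 15, 18, 23]
Compare 23 vs 33: take 23 from left. Merged: [2, 4, 12, 15, 15, 18, 23, 23]
Compare 25 vs 33: take 25 from left. Merged: [2, 4, 12, 15, 15, 18, 23, 23, 25]
Append remaining from right: [33, 34]. Merged: [2, 4, 12, 15, 15, 18, 23, 23, 25, 33, 34]

Final merged array: [2, 4, 12, 15, 15, 18, 23, 23, 25, 33, 34]
Total comparisons: 9

The merged array is [2, 4, 12, 15, 15, 18, 23, 23, 25, 33, 34], requiring 9 comparisons. The merge step runs in O(n) time where n is the total number of elements.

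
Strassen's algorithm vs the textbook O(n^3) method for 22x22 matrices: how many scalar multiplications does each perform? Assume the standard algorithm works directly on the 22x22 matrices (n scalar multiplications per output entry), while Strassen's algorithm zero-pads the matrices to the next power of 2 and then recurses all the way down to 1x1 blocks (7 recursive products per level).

Matrix multiplication for 22x22 matrices:

Strassen's algorithm requires power-of-2 dimensions. Pad 22x22 to 32x32 (next power of 2).

Standard algorithm: 22^3 = 10648 multiplications
Strassen's algorithm: 7^(log2(32)) = 7^5 = 16807 multiplications
Difference: 10648 - 16807 = -6159 (Strassen uses MORE here due to padding overhead — for small or just-over-power-of-2 n, padding can outweigh the per-level savings)

Standard: 10648 multiplications (22^3). Strassen: 16807 multiplications (7^5, after padding to 32x32). Strassen reduces 8 recursive multiplications to 7 at each level.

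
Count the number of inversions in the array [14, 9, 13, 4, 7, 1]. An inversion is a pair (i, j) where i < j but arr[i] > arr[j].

Finding inversions in [14, 9, 13, 4, 7, 1]:

(0, 1): arr[0]=14 > arr[1]=9
(0, 2): arr[0]=14 > arr[2]=13
(0, 3): arr[0]=14 > arr[3]=4
(0, 4): arr[0]=14 > arr[4]=7
(0, 5): arr[0]=14 > arr[5]=1
(1, 3): arr[1]=9 > arr[3]=4
(1, 4): arr[1]=9 > arr[4]=7
(1, 5): arr[1]=9 > arr[5]=1
(2, 3): arr[2]=13 > arr[3]=4
(2, 4): arr[2]=13 > arr[4]=7
(2, 5): arr[2]=13 > arr[5]=1
(3, 5): arr[3]=4 > arr[5]=1
(4, 5): arr[4]=7 > arr[5]=1

Total inversions: 13

The array has 13 inversion(s): (0,1), (0,2), (0,3), (0,4), (0,5), (1,3), (1,4), (1,5), (2,3), (2,4), (2,5), (3,5), (4,5). Each pair (i,j) satisfies i < j and arr[i] > arr[j].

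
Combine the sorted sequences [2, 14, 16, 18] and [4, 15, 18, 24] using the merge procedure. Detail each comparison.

Merging process:

Compare 2 vs 4: take 2 from left. Merged: [2]
Compare 14 vs 4: take 4 from right. Merged: [2, 4]
Compare 14 vs 15: take 14 from left. Merged: [2, 4, 14]
Compare 16 vs 15: take 15 from right. Merged: [2, 4, 14, 15]
Compare 16 vs 18: take 16 from left. Merged: [2, 4, 14, 15, 16]
Compare 18 vs 18: take 18 from left. Merged: [2, 4, 14, 15, 16, 18]
Append remaining from right: [18, 24]. Merged: [2, 4, 14, 15, 16, 18, 18, 24]

Final merged array: [2, 4, 14, 15, 16, 18, 18, 24]
Total comparisons: 6

The merged array is [2, 4, 14, 15, 16, 18, 18, 24], requiring 6 comparisons. The merge step runs in O(n) time where n is the total number of elements.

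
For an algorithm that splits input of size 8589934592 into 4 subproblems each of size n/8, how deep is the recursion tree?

For divide and conquer with division factor 8:

Problem sizes at each level:
Level 0: 8589934592
Level 1: 1073741824
Level 2: 134217728
Level 3: 16777216
Level 4: 2097152
Level 5: 262144
Level 6: 32768
Level 7: 4096
Level 8: 512
Level 9: 64
Level 10: 8
Level 11: 1

The root is level 0 and the size-1 base case is level 11 (the tree spans levels 0 through 11, i.e. 12 levels counting the root), so the depth is the number of divisions: log_8(8589934592) = 11

The recursion tree depth is log_8(8589934592) = 11. At each level, the problem size is divided by 8, so it takes 11 divisions to reduce to a base case of size 1. The algorithm makes 4 recursive calls at each level.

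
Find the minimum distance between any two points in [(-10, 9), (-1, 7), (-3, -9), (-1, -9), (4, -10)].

Computing all pairwise distances among 5 points:

d((-10, 9), (-1, 7)) = 9.2195
d((-10, 9), (-3, -9)) = 19.3132
d((-10, 9), (-1, -9)) = 20.1246
d((-10, 9), (4, -10)) = 23.6008
d((-1, 7), (-3, -9)) = 16.1245
d((-1, 7), (-1, -9)) = 16.0
d((-1, 7), (4, -10)) = 17.72
d((-3, -9), (-1, -9)) = 2.0 <-- minimum
d((-3, -9), (4, -10)) = 7.0711
d((-1, -9), (4, -10)) = 5.099

Closest pair: (-3, -9) and (-1, -9) with distance 2.0

The closest pair is (-3, -9) and (-1, -9) with Euclidean distance 2.0. For 5 points, brute-force pairwise comparison is shown above. For large n, the divide-and-conquer algorithm (sort by x, recurse on halves, check the dividing strip) achieves O(n log n).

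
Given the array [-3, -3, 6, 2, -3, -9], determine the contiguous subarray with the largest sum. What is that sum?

Using Kadane's algorithm on [-3, -3, 6, 2, -3, -9]:

Scanning through the array:
Position 1 (value -3): max_ending_here = -3, max_so_far = -3
Position 2 (value 6): max_ending_here = 6, max_so_far = 6
Position 3 (value 2): max_ending_here = 8, max_so_far = 8
Position 4 (value -3): max_ending_here = 5, max_so_far = 8
Position 5 (value -9): max_ending_here = -4, max_so_far = 8

Maximum subarray: [6, 2]
Maximum sum: 8

The maximum subarray is [6, 2] with sum 8. This subarray runs from index 2 to index 3.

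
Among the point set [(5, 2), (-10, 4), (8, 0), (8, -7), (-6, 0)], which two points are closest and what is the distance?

Computing all pairwise distances among 5 points:

d((5, 2), (-10, 4)) = 15.1327
d((5, 2), (8, 0)) = 3.6056 <-- minimum
d((5, 2), (8, -7)) = 9.4868
d((5, 2), (-6, 0)) = 11.1803
d((-10, 4), (8, 0)) = 18.4391
d((-10, 4), (8, -7)) = 21.095
d((-10, 4), (-6, 0)) = 5.6569
d((8, 0), (8, -7)) = 7.0
d((8, 0), (-6, 0)) = 14.0
d((8, -7), (-6, 0)) = 15.6525

Closest pair: (5, 2) and (8, 0) with distance 3.6056

The closest pair is (5, 2) and (8, 0) with Euclidean distance 3.6056. For 5 points, brute-force pairwise comparison is shown above. For large n, the divide-and-conquer algorithm (sort by x, recurse on halves, check the dividing strip) achieves O(n log n).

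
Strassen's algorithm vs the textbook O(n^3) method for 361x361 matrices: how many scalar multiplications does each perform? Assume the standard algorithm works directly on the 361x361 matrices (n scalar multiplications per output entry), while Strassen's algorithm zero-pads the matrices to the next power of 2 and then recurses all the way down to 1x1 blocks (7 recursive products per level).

Matrix multiplication for 361x361 matrices:

Strassen's algorithm requires power-of-2 dimensions. Pad 361x361 to 512x512 (next power of 2).

Standard algorithm: 361^3 = 47045881 multiplications
Strassen's algorithm: 7^(log2(512)) = 7^9 = 40353607 multiplications
Savings: 47045881 - 40353607 = 6692274 multiplications

Standard: 47045881 multiplications (361^3). Strassen: 40353607 multiplications (7^9, after padding to 512x512). Strassen reduces 8 recursive multiplications to 7 at each level.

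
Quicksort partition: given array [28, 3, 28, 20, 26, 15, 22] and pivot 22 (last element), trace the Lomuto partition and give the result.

Lomuto partition with pivot = 22:

Initial array: [28, 3, 28, 20, 26, 15, 22]

arr[0]=28 > 22: no swap
arr[1]=3 <= 22: swap with position 0, array becomes [3, 28, 28, 20, 26, 15, 22]
arr[2]=28 > 22: no swap
arr[3]=20 <= 22: swap with position 1, array becomes [3, 20, 28, 28, 26, 15, 22]
arr[4]=26 > 22: no swap
arr[5]=15 <= 22: swap with position 2, array becomes [3, 20, 15, 28, 26, 28, 22]

Place pivot at position 3: [3, 20, 15, 22, 26, 28, 28]
Pivot position: 3

After partitioning with pivot 22, the array becomes [3, 20, 15, 22, 26, 28, 28]. The pivot is placed at index 3. All elements to the left of the pivot are <= 22, and all elements to the right are > 22.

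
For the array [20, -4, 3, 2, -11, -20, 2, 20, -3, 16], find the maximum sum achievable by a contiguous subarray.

Using Kadane's algorithm on [20, -4, 3, 2, -11, -20, 2, 20, -3, 16]:

Scanning through the array:
Position 1 (value -4): max_ending_here = 16, max_so_far = 20
Position 2 (value 3): max_ending_here = 19, max_so_far = 20
Position 3 (value 2): max_ending_here = 21, max_so_far = 21
Position 4 (value -11): max_ending_here = 10, max_so_far = 21
Position 5 (value -20): max_ending_here = -10, max_so_far = 21
Position 6 (value 2): max_ending_here = 2, max_so_far = 21
Position 7 (value 20): max_ending_here = 22, max_so_far = 22
Position 8 (value -3): max_ending_here = 19, max_so_far = 22
Position 9 (value 16): max_ending_here = 35, max_so_far = 35

Maximum subarray: [2, 20, -3, 16]
Maximum sum: 35

The maximum subarray is [2, 20, -3, 16] with sum 35. This subarray runs from index 6 to index 9.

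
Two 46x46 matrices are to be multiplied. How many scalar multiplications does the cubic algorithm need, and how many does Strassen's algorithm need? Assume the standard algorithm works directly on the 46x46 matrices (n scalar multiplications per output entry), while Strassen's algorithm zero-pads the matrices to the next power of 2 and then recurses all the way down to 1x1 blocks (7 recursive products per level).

Matrix multiplication for 46x46 matrices:

Strassen's algorithm requires power-of-2 dimensions. Pad 46x46 to 64x64 (next power of 2).

Standard algorithm: 46^3 = 97336 multiplications
Strassen's algorithm: 7^(log2(64)) = 7^6 = 117649 multiplications
Difference: 97336 - 117649 = -20313 (Strassen uses MORE here due to padding overhead — for small or just-over-power-of-2 n, padding can outweigh the per-level savings)

Standard: 97336 multiplications (46^3). Strassen: 117649 multiplications (7^6, after padding to 64x64). Strassen reduces 8 recursive multiplications to 7 at each level.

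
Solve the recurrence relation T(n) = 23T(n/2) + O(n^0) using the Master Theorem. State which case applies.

Master Theorem for T(n) = 23T(n/2) + O(n^0):

a = 23, b = 2, c = 0
log_b(a) = log_2(23) = 4.5236

Case 1: c = 0 < log_2(23) = 4.5236
T(n) = O(n^(log_2 23))

For T(n) = 23T(n/2) + O(n^0): log_2(23) = 4.5236. This is Case 1 of the Master Theorem (c < log_b(a), work dominated by leaves), giving O(n^(log_2 23)).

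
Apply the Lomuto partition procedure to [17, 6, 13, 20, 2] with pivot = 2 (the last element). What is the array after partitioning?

Lomuto partition with pivot = 2:

Initial array: [17, 6, 13, 20, 2]

arr[0]=17 > 2: no swap
arr[1]=6 > 2: no swap
arr[2]=13 > 2: no swap
arr[3]=20 > 2: no swap

Place pivot at position 0: [2, 6, 13, 20, 17]
Pivot position: 0

After partitioning with pivot 2, the array becomes [2, 6, 13, 20, 17]. The pivot is placed at index 0. All elements to the left of the pivot are <= 2, and all elements to the right are > 2.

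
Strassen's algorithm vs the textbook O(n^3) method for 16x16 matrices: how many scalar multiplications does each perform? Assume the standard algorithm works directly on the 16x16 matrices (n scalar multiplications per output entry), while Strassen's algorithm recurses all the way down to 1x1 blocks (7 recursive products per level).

Matrix multiplication for 16x16 matrices:

Standard algorithm: 16^3 = 4096 multiplications
Strassen's algorithm: 7^(log2(16)) = 7^4 = 2401 multiplications
Savings: 4096 - 2401 = 1695 multiplications

Standard: 4096 multiplications (16^3). Strassen: 2401 multiplications (7^4). Strassen reduces 8 recursive multiplications to 7 at each level.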